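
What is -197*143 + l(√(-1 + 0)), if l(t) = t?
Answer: -28171 + I ≈ -28171.0 + 1.0*I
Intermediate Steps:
-197*143 + l(√(-1 + 0)) = -197*143 + √(-1 + 0) = -28171 + √(-1) = -28171 + I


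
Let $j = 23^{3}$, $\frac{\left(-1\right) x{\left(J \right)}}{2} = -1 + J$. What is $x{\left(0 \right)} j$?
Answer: $24334$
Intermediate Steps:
$x{\left(J \right)} = 2 - 2 J$ ($x{\left(J \right)} = - 2 \left(-1 + J\right) = 2 - 2 J$)
$j = 12167$
$x{\left(0 \right)} j = \left(2 - 0\right) 12167 = \left(2 + 0\right) 12167 = 2 \cdot 12167 = 24334$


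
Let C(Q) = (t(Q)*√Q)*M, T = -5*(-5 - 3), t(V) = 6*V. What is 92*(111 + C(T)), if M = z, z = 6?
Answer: 10212 + 264960*√10 ≈ 8.4809e+5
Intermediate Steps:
T = 40 (T = -5*(-8) = 40)
M = 6
C(Q) = 36*Q^(3/2) (C(Q) = ((6*Q)*√Q)*6 = (6*Q^(3/2))*6 = 36*Q^(3/2))
92*(111 + C(T)) = 92*(111 + 36*40^(3/2)) = 92*(111 + 36*(80*√10)) = 92*(111 + 2880*√10) = 10212 + 264960*√10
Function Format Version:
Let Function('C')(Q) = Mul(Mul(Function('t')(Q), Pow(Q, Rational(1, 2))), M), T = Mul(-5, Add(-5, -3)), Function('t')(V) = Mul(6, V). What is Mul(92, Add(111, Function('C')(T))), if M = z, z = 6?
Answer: Add(10212, Mul(264960, Pow(10, Rational(1, 2)))) ≈ 8.4809e+5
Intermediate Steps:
T = 40 (T = Mul(-5, -8) = 40)
M = 6
Function('C')(Q) = Mul(36, Pow(Q, Rational(3, 2))) (Function('C')(Q) = Mul(Mul(Mul(6, Q), Pow(Q, Rational(1, 2))), 6) = Mul(Mul(6, Pow(Q, Rational(3, 2))), 6) = Mul(36, Pow(Q, Rational(3, 2))))
Mul(92, Add(111, Function('C')(T))) = Mul(92, Add(111, Mul(36, Pow(40, Rational(3, 2))))) = Mul(92, Add(111, Mul(36, Mul(80, Pow(10, Rational(1, 2)))))) = Mul(92, Add(111, Mul(2880, Pow(10, Rational(1, 2))))) = Add(10212, Mul(264960, Pow(10, Rational(1, 2))))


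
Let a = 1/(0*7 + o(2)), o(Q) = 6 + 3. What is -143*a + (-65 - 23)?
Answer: -935/9 ≈ -103.89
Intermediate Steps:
o(Q) = 9
a = 1/9 (a = 1/(0*7 + 9) = 1/(0 + 9) = 1/9 ≈ 0.11111)
-143*a + (-65 - 23) = -143*1/9 + (-65 - 23) = -143/9 - 88 = -935/9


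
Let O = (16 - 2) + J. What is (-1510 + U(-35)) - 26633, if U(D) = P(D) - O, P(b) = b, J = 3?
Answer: -28195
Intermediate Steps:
O = 17 (O = (16 - 2) + 3 = 14 + 3 = 17)
U(D) = -17 + D (U(D) = D - 1*17 = D - 17 = -17 + D)
(-1510 + U(-35)) - 26633 = (-1510 + (-17 - 35)) - 26633 = (-1510 - 52) - 26633 = -1562 - 26633 = -28195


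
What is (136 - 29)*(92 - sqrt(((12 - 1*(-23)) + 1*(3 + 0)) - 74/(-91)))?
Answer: 9844 - 214*sqrt(80353)/91 ≈ 9177.4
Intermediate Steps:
(136 - 29)*(92 - sqrt(((12 - 1*(-23)) + 1*(3 + 0)) - 74/(-91))) = 107*(92 - sqrt(((12 + 23) + 1*3) - 74*(-1/91))) = 107*(92 - sqrt((35 + 3) + 74/91)) = 107*(92 - sqrt(38 + 74/91)) = 107*(92 - sqrt(3532/91)) = 107*(92 - 2*sqrt(80353)/91) = 9844 - 214*sqrt(80353)/91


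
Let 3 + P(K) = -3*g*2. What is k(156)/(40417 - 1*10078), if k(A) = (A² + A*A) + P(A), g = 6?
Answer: 16211/10113 ≈ 1.6030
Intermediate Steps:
P(K) = -39 (P(K) = -3 - 3*6*2 = -3 - 18*2 = -3 - 36 = -39)
k(A) = -39 + 2*A² (k(A) = (A² + A*A) - 39 = (A² + A²) - 39 = 2*A² - 39 = -39 + 2*A²)
k(156)/(40417 - 1*10078) = (-39 + 2*156²)/(40417 - 1*10078) = (-39 + 2*24336)/(40417 - 10078) = (-39 + 48672)/30339 = 48633*(1/30339) = 16211/10113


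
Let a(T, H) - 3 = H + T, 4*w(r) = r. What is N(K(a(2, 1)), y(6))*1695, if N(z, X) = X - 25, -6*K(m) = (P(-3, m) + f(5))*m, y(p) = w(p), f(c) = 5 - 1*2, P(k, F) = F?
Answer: -79665/2 ≈ -39833.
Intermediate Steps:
w(r) = r/4
f(c) = 3 (f(c) = 5 - 2 = 3)
a(T, H) = 3 + H + T (a(T, H) = 3 + (H + T) = 3 + H + T)
y(p) = p/4
K(m) = -m*(3 + m)/6 (K(m) = -(m + 3)*m/6 = -(3 + m)*m/6 = -m*(3 + m)/6)
N(z, X) = -25 + X
N(K(a(2, 1)), y(6))*1695 = (-25 + (1/4)*6)*1695 = (-25 + 3/2)*1695 = -47/2*1695 = -79665/2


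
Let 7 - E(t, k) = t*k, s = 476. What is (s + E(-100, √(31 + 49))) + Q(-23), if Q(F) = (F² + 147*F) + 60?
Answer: -2309 + 400*√5 ≈ -1414.6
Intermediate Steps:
Q(F) = 60 + F² + 147*F
E(t, k) = 7 - k*t (E(t, k) = 7 - t*k = 7 - k*t)
(s + E(-100, √(31 + 49))) + Q(-23) = (476 + (7 - 1*√(31 + 49)*(-100))) + (60 + (-23)² + 147*(-23)) = (476 + (7 - 1*√80*(-100))) + (60 + 529 - 3381) = (476 + (7 - 1*4*√5*(-100))) - 2792 = (476 + (7 + 400*√5)) - 2792 = (483 + 400*√5) - 2792 = -2309 + 400*√5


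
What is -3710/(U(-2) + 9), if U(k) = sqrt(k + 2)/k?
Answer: -3710/9 ≈ -412.22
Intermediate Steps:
U(k) = sqrt(2 + k)/k
-3710/(U(-2) + 9) = -3710/(sqrt(2 - 2)/(-2) + 9) = -3710/(-sqrt(0)/2 + 9) = -3710/(-1/2*0 + 9) = -3710/(0 + 9) = -3710/9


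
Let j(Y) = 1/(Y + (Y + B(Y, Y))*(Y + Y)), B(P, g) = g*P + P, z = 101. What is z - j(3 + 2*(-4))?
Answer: 15656/155 ≈ 101.01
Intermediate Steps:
B(P, g) = P + P*g (B(P, g) = P*g + P = P + P*g)
j(Y) = 1/(Y + 2*Y*(Y + Y*(1 + Y))) (j(Y) = 1/(Y + (Y + Y*(1 + Y))*(Y + Y)) = 1/(Y + (Y + Y*(1 + Y))*(2*Y)) = 1/(Y + 2*Y*(Y + Y*(1 + Y))))
z - j(3 + 2*(-4)) = 101 - 1/((3 + 2*(-4))*(1 + 2*(3 + 2*(-4))² + 4*(3 + 2*(-4)))) = 101 - 1/((3 - 8)*(1 + 2*(3 - 8)² + 4*(3 - 8))) = 101 - 1/((-5)*(1 + 2*(-5)² + 4*(-5))) = 101 - (-1)/(5*(1 + 2*25 - 20)) = 101 - (-1)/(5*(1 + 50 - 20)) = 101 - (-1)/(5*31) = 101 - 1*(-1/155) = 101 + 1/155 = 15656/155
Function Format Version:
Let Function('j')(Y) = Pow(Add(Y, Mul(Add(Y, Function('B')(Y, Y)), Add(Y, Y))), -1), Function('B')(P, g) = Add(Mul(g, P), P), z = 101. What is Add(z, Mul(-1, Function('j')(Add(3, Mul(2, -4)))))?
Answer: Rational(15656, 155) ≈ 101.01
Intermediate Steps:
Function('B')(P, g) = Add(P, Mul(P, g)) (Function('B')(P, g) = Add(Mul(P, g), P) = Add(P, Mul(P, g)))
Function('j')(Y) = Pow(Add(Y, Mul(2, Y, Add(Y, Mul(Y, Add(1, Y))))), -1) (Function('j')(Y) = Pow(Add(Y, Mul(Add(Y, Mul(Y, Add(1, Y))), Add(Y, Y))), -1) = Pow(Add(Y, Mul(Add(Y, Mul(Y, Add(1, Y))), Mul(2, Y))), -1) = Pow(Add(Y, Mul(2, Y, Add(Y, Mul(Y, Add(1, Y))))), -1))
Add(z, Mul(-1, Function('j')(Add(3, Mul(2, -4))))) = Add(101, Mul(-1, Mul(Pow(Add(3, Mul(2, -4)), -1), Pow(Add(1, Mul(2, Pow(Add(3, Mul(2, -4)), 2)), Mul(4, Add(3, Mul(2, -4)))), -1)))) = Add(101, Mul(-1, Mul(Pow(Add(3, -8), -1), Pow(Add(1, Mul(2, Pow(Add(3, -8), 2)), Mul(4, Add(3, -8))), -1)))) = Add(101, Mul(-1, Mul(Pow(-5, -1), Pow(Add(1, Mul(2, Pow(-5, 2)), Mul(4, -5)), -1)))) = Add(101, Mul(-1, Mul(Rational(-1, 5), Pow(Add(1, Mul(2, 25), -20), -1)))) = Add(101, Mul(-1, Mul(Rational(-1, 5), Pow(Add(1, 50, -20), -1)))) = Add(101, Mul(-1, Mul(Rational(-1, 5), Pow(31, -1)))) = Add(101, Mul(-1, Mul(Rational(-1, 5), Rational(1, 31)))) = Add(101, Mul(-1, Rational(-1, 155))) = Add(101, Rational(1, 155)) = Rational(15656, 155)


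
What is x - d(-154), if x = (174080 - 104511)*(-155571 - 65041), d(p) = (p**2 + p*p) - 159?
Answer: -15347803501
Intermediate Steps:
d(p) = -159 + 2*p**2 (d(p) = (p**2 + p**2) - 159 = 2*p**2 - 159 = -159 + 2*p**2)
x = -15347756228 (x = 69569*(-220612) = -15347756228)
x - d(-154) = -15347756228 - (-159 + 2*(-154)**2) = -15347756228 - (-159 + 2*23716) = -15347756228 - (-159 + 47432) = -15347756228 - 1*47273 = -15347756228 - 47273 = -15347803501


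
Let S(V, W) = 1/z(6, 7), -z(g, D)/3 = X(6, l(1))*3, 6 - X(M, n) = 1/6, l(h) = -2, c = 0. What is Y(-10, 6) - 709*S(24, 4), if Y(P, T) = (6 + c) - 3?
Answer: 1733/105 ≈ 16.505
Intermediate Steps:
X(M, n) = 35/6 (X(M, n) = 6 - 1/6 = 6 - 1*⅙ = 6 - ⅙ = 35/6)
z(g, D) = -105/2 (z(g, D) = -35*3/2 = -3*35/2 = -105/2)
Y(P, T) = 3 (Y(P, T) = (6 + 0) - 3 = 6 - 3 = 3)
S(V, W) = -2/105 (S(V, W) = 1/(-105/2) = -2/105)
Y(-10, 6) - 709*S(24, 4) = 3 - 709*(-2/105) = 3 + 1418/105 = 1733/105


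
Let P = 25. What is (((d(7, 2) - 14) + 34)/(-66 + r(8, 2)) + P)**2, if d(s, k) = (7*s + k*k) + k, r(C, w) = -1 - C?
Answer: 576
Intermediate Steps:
d(s, k) = k + k**2 + 7*s (d(s, k) = (7*s + k**2) + k = (k**2 + 7*s) + k = k + k**2 + 7*s)
(((d(7, 2) - 14) + 34)/(-66 + r(8, 2)) + P)**2 = ((((2 + 2**2 + 7*7) - 14) + 34)/(-66 + (-1 - 1*8)) + 25)**2 = ((((2 + 4 + 49) - 14) + 34)/(-66 + (-1 - 8)) + 25)**2 = (((55 - 14) + 34)/(-66 - 9) + 25)**2 = ((41 + 34)/(-75) + 25)**2 = (75*(-1/75) + 25)**2 = (-1 + 25)**2 = 24**2 = 576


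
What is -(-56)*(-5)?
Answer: -280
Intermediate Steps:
-(-56)*(-5) = -7*40 = -280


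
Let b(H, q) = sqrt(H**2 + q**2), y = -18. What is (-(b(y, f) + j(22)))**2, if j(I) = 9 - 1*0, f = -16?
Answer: 661 + 36*sqrt(145) ≈ 1094.5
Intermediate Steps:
j(I) = 9 (j(I) = 9 + 0 = 9)
(-(b(y, f) + j(22)))**2 = (-(sqrt((-18)**2 + (-16)**2) + 9))**2 = (-(sqrt(324 + 256) + 9))**2 = (-(sqrt(580) + 9))**2 = (-(2*sqrt(145) + 9))**2 = (-(9 + 2*sqrt(145)))**2 = (-9 - 2*sqrt(145))**2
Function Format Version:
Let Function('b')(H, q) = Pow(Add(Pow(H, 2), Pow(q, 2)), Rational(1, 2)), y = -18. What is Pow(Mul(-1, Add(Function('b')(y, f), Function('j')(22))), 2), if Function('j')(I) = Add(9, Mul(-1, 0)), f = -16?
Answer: Add(661, Mul(36, Pow(145, Rational(1, 2)))) ≈ 1094.5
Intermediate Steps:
Function('j')(I) = 9 (Function('j')(I) = Add(9, 0) = 9)
Pow(Mul(-1, Add(Function('b')(y, f), Function('j')(22))), 2) = Pow(Mul(-1, Add(Pow(Add(Pow(-18, 2), Pow(-16, 2)), Rational(1, 2)), 9)), 2) = Pow(Mul(-1, Add(Pow(Add(324, 256), Rational(1, 2)), 9)), 2) = Pow(Mul(-1, Add(Pow(580, Rational(1, 2)), 9)), 2) = Pow(Mul(-1, Add(Mul(2, Pow(145, Rational(1, 2))), 9)), 2) = Pow(Mul(-1, Add(9, Mul(2, Pow(145, Rational(1, 2))))), 2) = Pow(Add(-9, Mul(-2, Pow(145, Rational(1, 2)))), 2)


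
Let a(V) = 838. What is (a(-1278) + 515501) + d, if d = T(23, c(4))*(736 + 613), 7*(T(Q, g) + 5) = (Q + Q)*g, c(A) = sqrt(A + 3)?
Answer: 509594 + 62054*sqrt(7)/7 ≈ 5.3305e+5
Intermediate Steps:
c(A) = sqrt(3 + A)
T(Q, g) = -5 + 2*Q*g/7 (T(Q, g) = -5 + ((Q + Q)*g)/7 = -5 + ((2*Q)*g)/7 = -5 + (2*Q*g)/7 = -5 + 2*Q*g/7)
d = -6745 + 62054*sqrt(7)/7 (d = (-5 + (2/7)*23*sqrt(3 + 4))*(736 + 613) = (-5 + (2/7)*23*sqrt(7))*1349 = (-5 + 46*sqrt(7)/7)*1349 = -6745 + 62054*sqrt(7)/7 ≈ 16709.)
(a(-1278) + 515501) + d = (838 + 515501) + (-6745 + 62054*sqrt(7)/7) = 516339 + (-6745 + 62054*sqrt(7)/7) = 509594 + 62054*sqrt(7)/7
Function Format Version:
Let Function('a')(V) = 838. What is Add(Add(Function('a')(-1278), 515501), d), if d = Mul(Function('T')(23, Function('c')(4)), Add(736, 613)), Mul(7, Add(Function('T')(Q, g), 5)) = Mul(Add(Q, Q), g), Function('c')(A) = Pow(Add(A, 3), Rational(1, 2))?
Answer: Add(509594, Mul(Rational(62054, 7), Pow(7, Rational(1, 2)))) ≈ 5.3305e+5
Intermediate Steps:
Function('c')(A) = Pow(Add(3, A), Rational(1, 2))
Function('T')(Q, g) = Add(-5, Mul(Rational(2, 7), Q, g)) (Function('T')(Q, g) = Add(-5, Mul(Rational(1, 7), Mul(Add(Q, Q), g))) = Add(-5, Mul(Rational(1, 7), Mul(Mul(2, Q), g))) = Add(-5, Mul(Rational(1, 7), Mul(2, Q, g))) = Add(-5, Mul(Rational(2, 7), Q, g)))
d = Add(-6745, Mul(Rational(62054, 7), Pow(7, Rational(1, 2)))) (d = Mul(Add(-5, Mul(Rational(2, 7), 23, Pow(Add(3, 4), Rational(1, 2)))), Add(736, 613)) = Mul(Add(-5, Mul(Rational(2, 7), 23, Pow(7, Rational(1, 2)))), 1349) = Mul(Add(-5, Mul(Rational(46, 7), Pow(7, Rational(1, 2)))), 1349) = Add(-6745, Mul(Rational(62054, 7), Pow(7, Rational(1, 2)))) ≈ 16709.)
Add(Add(Function('a')(-1278), 515501), d) = Add(Add(838, 515501), Add(-6745, Mul(Rational(62054, 7), Pow(7, Rational(1, 2))))) = Add(516339, Add(-6745, Mul(Rational(62054, 7), Pow(7, Rational(1, 2))))) = Add(509594, Mul(Rational(62054, 7), Pow(7, Rational(1, 2))))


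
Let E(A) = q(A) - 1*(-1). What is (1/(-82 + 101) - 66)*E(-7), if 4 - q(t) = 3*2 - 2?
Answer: -1253/19 ≈ -65.947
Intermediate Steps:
q(t) = 0 (q(t) = 4 - (3*2 - 2) = 4 - (6 - 2) = 4 - 1*4 = 4 - 4 = 0)
E(A) = 1 (E(A) = 0 - 1*(-1) = 0 + 1 = 1)
(1/(-82 + 101) - 66)*E(-7) = (1/(-82 + 101) - 66)*1 = (1/19 - 66)*1 = -1253/19*1 = -1253/19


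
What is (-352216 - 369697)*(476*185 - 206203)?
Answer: 85288967559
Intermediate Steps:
(-352216 - 369697)*(476*185 - 206203) = -721913*(88060 - 206203) = -721913*(-118143) = 85288967559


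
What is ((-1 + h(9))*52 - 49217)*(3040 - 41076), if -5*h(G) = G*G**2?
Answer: 10811847108/5 ≈ 2.1624e+9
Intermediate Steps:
h(G) = -G**3/5 (h(G) = -G*G**2/5 = -G**3/5)
((-1 + h(9))*52 - 49217)*(3040 - 41076) = ((-1 - 1/5*9**3)*52 - 49217)*(3040 - 41076) = ((-1 - 1/5*729)*52 - 49217)*(-38036) = ((-1 - 729/5)*52 - 49217)*(-38036) = (-734/5*52 - 49217)*(-38036) = (-38168/5 - 49217)*(-38036) = -284253/5*(-38036) = 10811847108/5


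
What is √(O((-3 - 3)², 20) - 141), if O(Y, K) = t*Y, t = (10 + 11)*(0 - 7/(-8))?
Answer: √2082/2 ≈ 22.814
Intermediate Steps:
t = 147/8 (t = 21*(0 - 7*(-⅛)) = 21*(0 + 7/8) = 21*(7/8) = 147/8 ≈ 18.375)
O(Y, K) = 147*Y/8
√(O((-3 - 3)², 20) - 141) = √(147*(-3 - 3)²/8 - 141) = √((147/8)*(-6)² - 141) = √((147/8)*36 - 141) = √(1323/2 - 141) = √(1041/2) = √2082/2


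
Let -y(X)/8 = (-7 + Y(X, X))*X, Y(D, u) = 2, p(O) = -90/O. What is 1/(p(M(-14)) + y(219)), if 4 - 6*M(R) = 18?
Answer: 7/61590 ≈ 0.00011365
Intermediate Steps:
M(R) = -7/3 (M(R) = 2/3 - 1/6*18 = 2/3 - 3 = -7/3)
y(X) = 40*X (y(X) = -8*(-7 + 2)*X = -(-40)*X = 40*X)
1/(p(M(-14)) + y(219)) = 1/(-90/(-7/3) + 40*219) = 1/(-90*(-3/7) + 8760) = 1/(270/7 + 8760) = 1/(61590/7) = 7/61590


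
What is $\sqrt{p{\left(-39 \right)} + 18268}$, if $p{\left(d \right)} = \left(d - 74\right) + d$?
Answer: $2 \sqrt{4529} \approx 134.6$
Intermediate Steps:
$p{\left(d \right)} = -74 + 2 d$ ($p{\left(d \right)} = \left(-74 + d\right) + d = -74 + 2 d$)
$\sqrt{p{\left(-39 \right)} + 18268} = \sqrt{\left(-74 + 2 \left(-39\right)\right) + 18268} = \sqrt{\left(-74 - 78\right) + 18268} = \sqrt{-152 + 18268} = \sqrt{18116} = 2 \sqrt{4529}$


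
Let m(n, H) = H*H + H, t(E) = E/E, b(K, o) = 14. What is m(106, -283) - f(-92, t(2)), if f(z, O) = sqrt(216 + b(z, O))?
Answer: 79806 - sqrt(230) ≈ 79791.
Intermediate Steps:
t(E) = 1
f(z, O) = sqrt(230) (f(z, O) = sqrt(216 + 14) = sqrt(230))
m(n, H) = H + H**2 (m(n, H) = H**2 + H = H + H**2)
m(106, -283) - f(-92, t(2)) = -283*(1 - 283) - sqrt(230) = -283*(-282) - sqrt(230) = 79806 - sqrt(230)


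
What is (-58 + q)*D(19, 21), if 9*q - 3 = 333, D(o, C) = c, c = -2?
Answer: 124/3 ≈ 41.333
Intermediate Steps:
D(o, C) = -2
q = 112/3 (q = 1/3 + (1/9)*333 = 1/3 + 37 = 112/3 ≈ 37.333)
(-58 + q)*D(19, 21) = (-58 + 112/3)*(-2) = -62/3*(-2) = 124/3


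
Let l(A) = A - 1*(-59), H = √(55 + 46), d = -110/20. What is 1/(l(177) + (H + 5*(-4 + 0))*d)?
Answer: 1384/466643 + 22*√101/466643 ≈ 0.0034397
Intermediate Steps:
d = -11/2 (d = -110*1/20 = -11/2 ≈ -5.5000)
H = √101 ≈ 10.050
l(A) = 59 + A (l(A) = A + 59 = 59 + A)
1/(l(177) + (H + 5*(-4 + 0))*d) = 1/((59 + 177) + (√101 + 5*(-4 + 0))*(-11/2)) = 1/(236 + (√101 + 5*(-4))*(-11/2)) = 1/(236 + (√101 - 20)*(-11/2)) = 1/(236 + (-20 + √101)*(-11/2)) = 1/(236 + (110 - 11*√101/2)) = 1/(346 - 11*√101/2)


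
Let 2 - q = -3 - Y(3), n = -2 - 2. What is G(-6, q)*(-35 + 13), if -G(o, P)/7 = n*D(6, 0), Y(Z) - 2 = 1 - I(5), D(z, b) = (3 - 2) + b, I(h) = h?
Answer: -616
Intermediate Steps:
D(z, b) = 1 + b
Y(Z) = -2 (Y(Z) = 2 + (1 - 1*5) = 2 + (1 - 5) = 2 - 4 = -2)
n = -4
q = 3 (q = 2 - (-3 - 1*(-2)) = 2 - (-3 + 2) = 2 - 1*(-1) = 2 + 1 = 3)
G(o, P) = 28 (G(o, P) = -(-28)*(1 + 0) = -(-28) = -7*(-4) = 28)
G(-6, q)*(-35 + 13) = 28*(-35 + 13) = 28*(-22) = -616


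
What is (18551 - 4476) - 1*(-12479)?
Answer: 26554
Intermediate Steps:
(18551 - 4476) - 1*(-12479) = 14075 + 12479 = 26554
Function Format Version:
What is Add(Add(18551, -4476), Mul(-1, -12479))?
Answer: 26554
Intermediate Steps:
Add(Add(18551, -4476), Mul(-1, -12479)) = Add(14075, 12479) = 26554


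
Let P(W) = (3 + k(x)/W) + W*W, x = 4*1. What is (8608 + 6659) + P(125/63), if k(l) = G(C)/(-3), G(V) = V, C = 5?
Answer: 1515473026/99225 ≈ 15273.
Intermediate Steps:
x = 4
k(l) = -5/3 (k(l) = 5/(-3) = 5*(-⅓) = -5/3)
P(W) = 3 + W² - 5/(3*W) (P(W) = (3 - 5/(3*W)) + W*W = (3 - 5/(3*W)) + W² = 3 + W² - 5/(3*W))
(8608 + 6659) + P(125/63) = (8608 + 6659) + (3 + (125/63)² - 5/(3*(125/63))) = 15267 + (3 + (125*(1/63))² - 5/(3*(125*(1/63)))) = 15267 + (3 + (125/63)² - 5/(3*125/63)) = 15267 + (3 + 15625/3969 - 5/3*63/125) = 15267 + (3 + 15625/3969 - 21/25) = 15267 + 604951/99225 = 1515473026/99225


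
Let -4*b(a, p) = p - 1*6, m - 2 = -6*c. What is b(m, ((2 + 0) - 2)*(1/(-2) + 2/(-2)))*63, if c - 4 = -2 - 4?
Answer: 189/2 ≈ 94.500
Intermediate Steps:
c = -2 (c = 4 + (-2 - 4) = 4 - 6 = -2)
m = 14 (m = 2 - 6*(-2) = 2 + 12 = 14)
b(a, p) = 3/2 - p/4 (b(a, p) = -(p - 1*6)/4 = -(p - 6)/4 = -(-6 + p)/4 = 3/2 - p/4)
b(m, ((2 + 0) - 2)*(1/(-2) + 2/(-2)))*63 = (3/2 - ((2 + 0) - 2)*(1/(-2) + 2/(-2))/4)*63 = (3/2 - (2 - 2)*(1*(-½) + 2*(-½))/4)*63 = (3/2 - 0*(-½ - 1))*63 = (3/2 - 0*(-3)/2)*63 = (3/2 - ¼*0)*63 = (3/2 + 0)*63 = (3/2)*63 = 189/2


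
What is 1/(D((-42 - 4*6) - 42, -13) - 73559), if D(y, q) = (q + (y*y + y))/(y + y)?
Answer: -216/15900287 ≈ -1.3585e-5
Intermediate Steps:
D(y, q) = (q + y + y**2)/(2*y) (D(y, q) = (q + (y**2 + y))/((2*y)) = (q + (y + y**2))*(1/(2*y)) = (q + y + y**2)*(1/(2*y)) = (q + y + y**2)/(2*y))
1/(D((-42 - 4*6) - 42, -13) - 73559) = 1/((-13 + ((-42 - 4*6) - 42)*(1 + ((-42 - 4*6) - 42)))/(2*((-42 - 4*6) - 42)) - 73559) = 1/((-13 + ((-42 - 24) - 42)*(1 + ((-42 - 24) - 42)))/(2*((-42 - 24) - 42)) - 73559) = 1/((-13 + (-66 - 42)*(1 + (-66 - 42)))/(2*(-66 - 42)) - 73559) = 1/((1/2)*(-13 - 108*(1 - 108))/(-108) - 73559) = 1/((1/2)*(-1/108)*(-13 - 108*(-107)) - 73559) = 1/((1/2)*(-1/108)*(-13 + 11556) - 73559) = 1/((1/2)*(-1/108)*11543 - 73559) = 1/(-11543/216 - 73559) = 1/(-15900287/216) = -216/15900287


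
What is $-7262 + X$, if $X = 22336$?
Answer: $15074$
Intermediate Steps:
$-7262 + X = -7262 + 22336 = 15074$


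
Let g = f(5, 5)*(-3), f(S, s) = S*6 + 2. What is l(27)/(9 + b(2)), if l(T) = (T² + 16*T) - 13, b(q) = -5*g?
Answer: 1148/489 ≈ 2.3476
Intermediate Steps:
f(S, s) = 2 + 6*S (f(S, s) = 6*S + 2 = 2 + 6*S)
g = -96 (g = (2 + 6*5)*(-3) = (2 + 30)*(-3) = 32*(-3) = -96)
b(q) = 480 (b(q) = -5*(-96) = 480)
l(T) = -13 + T² + 16*T
l(27)/(9 + b(2)) = (-13 + 27² + 16*27)/(9 + 480) = (-13 + 729 + 432)/489 = 1148*(1/489) = 1148/489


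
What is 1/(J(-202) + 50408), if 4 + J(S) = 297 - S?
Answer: 1/50903 ≈ 1.9645e-5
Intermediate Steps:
J(S) = 293 - S (J(S) = -4 + (297 - S) = 293 - S)
1/(J(-202) + 50408) = 1/((293 - 1*(-202)) + 50408) = 1/((293 + 202) + 50408) = 1/(495 + 50408) = 1/50903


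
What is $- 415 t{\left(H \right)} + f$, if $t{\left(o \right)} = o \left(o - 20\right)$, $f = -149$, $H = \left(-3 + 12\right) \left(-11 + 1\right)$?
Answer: $-4108649$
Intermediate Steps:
$H = -90$ ($H = 9 \left(-10\right) = -90$)
$t{\left(o \right)} = o \left(-20 + o\right)$
$- 415 t{\left(H \right)} + f = - 415 \left(- 90 \left(-20 - 90\right)\right) - 149 = - 415 \left(\left(-90\right) \left(-110\right)\right) - 149 = \left(-415\right) 9900 - 149 = -4108500 - 149 = -4108649$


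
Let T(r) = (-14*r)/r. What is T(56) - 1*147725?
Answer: -147739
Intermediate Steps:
T(r) = -14
T(56) - 1*147725 = -14 - 1*147725 = -14 - 147725 = -147739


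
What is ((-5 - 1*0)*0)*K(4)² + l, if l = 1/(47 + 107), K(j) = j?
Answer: 1/154 ≈ 0.0064935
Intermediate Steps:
l = 1/154 ≈ 0.0064935
((-5 - 1*0)*0)*K(4)² + l = ((-5 - 1*0)*0)*4² + 1/154 = ((-5 + 0)*0)*16 + 1/154 = -5*0*16 + 1/154 = 0*16 + 1/154 = 0 + 1/154 = 1/154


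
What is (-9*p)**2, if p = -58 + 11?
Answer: 178929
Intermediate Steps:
p = -47
(-9*p)**2 = (-9*(-47))**2 = 423**2 = 178929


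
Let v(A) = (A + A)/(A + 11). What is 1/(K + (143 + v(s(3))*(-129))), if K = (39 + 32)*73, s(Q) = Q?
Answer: 7/36895 ≈ 0.00018973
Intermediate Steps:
v(A) = 2*A/(11 + A) (v(A) = (2*A)/(11 + A) = 2*A/(11 + A))
K = 5183 (K = 71*73 = 5183)
1/(K + (143 + v(s(3))*(-129))) = 1/(5183 + (143 + (2*3/(11 + 3))*(-129))) = 1/(5183 + (143 + (2*3/14)*(-129))) = 1/(5183 + (143 + (2*3*(1/14))*(-129))) = 1/(5183 + (143 + (3/7)*(-129))) = 1/(5183 + (143 - 387/7)) = 1/(5183 + 614/7) = 1/(36895/7) = 7/36895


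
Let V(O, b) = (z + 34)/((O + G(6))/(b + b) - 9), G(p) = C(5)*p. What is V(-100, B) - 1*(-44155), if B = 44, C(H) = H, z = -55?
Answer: 19031729/431 ≈ 44157.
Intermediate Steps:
G(p) = 5*p
V(O, b) = -21/(-9 + (30 + O)/(2*b)) (V(O, b) = (-55 + 34)/((O + 5*6)/(b + b) - 9) = -21/((O + 30)/((2*b)) - 9) = -21/((30 + O)*(1/(2*b)) - 9) = -21/((30 + O)/(2*b) - 9) = -21/(-9 + (30 + O)/(2*b)))
V(-100, B) - 1*(-44155) = 42*44/(-30 - 1*(-100) + 18*44) - 1*(-44155) = 42*44/(-30 + 100 + 792) + 44155 = 42*44/862 + 44155 = 42*44*(1/862) + 44155 = 924/431 + 44155 = 19031729/431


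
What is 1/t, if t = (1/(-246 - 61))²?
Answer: 94249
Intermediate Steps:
t = 1/94249 (t = (1/(-307))² = (-1/307)² = 1/94249 ≈ 1.0610e-5)
1/t = 1/(1/94249) = 94249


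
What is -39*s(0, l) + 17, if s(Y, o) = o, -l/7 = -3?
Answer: -802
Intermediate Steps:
l = 21 (l = -7*(-3) = 21)
-39*s(0, l) + 17 = -39*21 + 17 = -819 + 17 = -802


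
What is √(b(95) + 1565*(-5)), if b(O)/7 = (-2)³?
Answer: I*√7881 ≈ 88.775*I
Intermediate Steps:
b(O) = -56 (b(O) = 7*(-2)³ = 7*(-8) = -56)
√(b(95) + 1565*(-5)) = √(-56 + 1565*(-5)) = √(-56 - 7825) = √(-7881) = I*√7881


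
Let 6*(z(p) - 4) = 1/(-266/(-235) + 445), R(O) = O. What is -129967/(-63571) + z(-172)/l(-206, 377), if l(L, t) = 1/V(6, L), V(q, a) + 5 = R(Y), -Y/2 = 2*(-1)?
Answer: -78216050767/39989083266 ≈ -1.9559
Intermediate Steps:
Y = 4 (Y = -4*(-1) = -2*(-2) = 4)
V(q, a) = -1 (V(q, a) = -5 + 4 = -1)
z(p) = 2516419/629046 (z(p) = 4 + 1/(6*(-266/(-235) + 445)) = 4 + 1/(6*(-266*(-1/235) + 445)) = 4 + 1/(6*(266/235 + 445)) = 4 + 1/(6*(104841/235)) = 4 + (⅙)*(235/104841) = 4 + 235/629046 = 2516419/629046)
l(L, t) = -1 (l(L, t) = 1/(-1) = -1)
-129967/(-63571) + z(-172)/l(-206, 377) = -129967/(-63571) + (2516419/629046)/(-1) = -129967*(-1/63571) + (2516419/629046)*(-1) = 129967/63571 - 2516419/629046 = -78216050767/39989083266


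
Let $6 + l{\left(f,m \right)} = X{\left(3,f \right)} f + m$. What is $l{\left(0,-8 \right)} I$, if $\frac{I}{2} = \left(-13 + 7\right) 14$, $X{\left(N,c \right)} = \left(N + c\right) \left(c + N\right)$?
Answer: $2352$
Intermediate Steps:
$X{\left(N,c \right)} = \left(N + c\right)^{2}$ ($X{\left(N,c \right)} = \left(N + c\right) \left(N + c\right) = \left(N + c\right)^{2}$)
$l{\left(f,m \right)} = -6 + m + f \left(3 + f\right)^{2}$ ($l{\left(f,m \right)} = -6 + \left(\left(3 + f\right)^{2} f + m\right) = -6 + \left(f \left(3 + f\right)^{2} + m\right) = -6 + \left(m + f \left(3 + f\right)^{2}\right) = -6 + m + f \left(3 + f\right)^{2}$)
$I = -168$ ($I = 2 \left(-13 + 7\right) 14 = 2 \left(\left(-6\right) 14\right) = 2 \left(-84\right) = -168$)
$l{\left(0,-8 \right)} I = \left(-6 - 8 + 0 \left(3 + 0\right)^{2}\right) \left(-168\right) = \left(-6 - 8 + 0 \cdot 3^{2}\right) \left(-168\right) = \left(-6 - 8 + 0 \cdot 9\right) \left(-168\right) = \left(-6 - 8 + 0\right) \left(-168\right) = \left(-14\right) \left(-168\right) = 2352$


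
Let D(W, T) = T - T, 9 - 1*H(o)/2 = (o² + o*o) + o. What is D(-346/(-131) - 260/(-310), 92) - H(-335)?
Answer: 448212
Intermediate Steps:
H(o) = 18 - 4*o² - 2*o (H(o) = 18 - 2*((o² + o*o) + o) = 18 - 2*((o² + o²) + o) = 18 - 2*(2*o² + o) = 18 - 2*(o + 2*o²) = 18 + (-4*o² - 2*o) = 18 - 4*o² - 2*o)
D(W, T) = 0
D(-346/(-131) - 260/(-310), 92) - H(-335) = 0 - (18 - 4*(-335)² - 2*(-335)) = 0 - (18 - 4*112225 + 670) = 0 - (18 - 448900 + 670) = 0 - 1*(-448212) = 0 + 448212 = 448212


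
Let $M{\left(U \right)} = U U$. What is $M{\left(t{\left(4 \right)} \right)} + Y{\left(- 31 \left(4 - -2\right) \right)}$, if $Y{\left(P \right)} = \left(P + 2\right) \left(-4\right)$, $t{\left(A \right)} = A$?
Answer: $752$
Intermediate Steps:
$Y{\left(P \right)} = -8 - 4 P$ ($Y{\left(P \right)} = \left(2 + P\right) \left(-4\right) = -8 - 4 P$)
$M{\left(U \right)} = U^{2}$
$M{\left(t{\left(4 \right)} \right)} + Y{\left(- 31 \left(4 - -2\right) \right)} = 4^{2} - \left(8 + 4 \left(- 31 \left(4 - -2\right)\right)\right) = 16 - \left(8 + 4 \left(- 31 \left(4 + 2\right)\right)\right) = 16 - \left(8 + 4 \left(\left(-31\right) 6\right)\right) = 16 - -736 = 16 + \left(-8 + 744\right) = 16 + 736 = 752$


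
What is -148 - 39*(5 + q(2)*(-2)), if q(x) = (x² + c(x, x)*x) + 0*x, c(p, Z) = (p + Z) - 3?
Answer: 125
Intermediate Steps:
c(p, Z) = -3 + Z + p (c(p, Z) = (Z + p) - 3 = -3 + Z + p)
q(x) = x² + x*(-3 + 2*x) (q(x) = (x² + (-3 + x + x)*x) + 0*x = (x² + (-3 + 2*x)*x) + 0 = (x² + x*(-3 + 2*x)) + 0 = x² + x*(-3 + 2*x))
-148 - 39*(5 + q(2)*(-2)) = -148 - 39*(5 + (3*2*(-1 + 2))*(-2)) = -148 - 39*(5 + (3*2*1)*(-2)) = -148 - 39*(5 + 6*(-2)) = -148 - 39*(5 - 12) = -148 - 39*(-7) = -148 + 273 = 125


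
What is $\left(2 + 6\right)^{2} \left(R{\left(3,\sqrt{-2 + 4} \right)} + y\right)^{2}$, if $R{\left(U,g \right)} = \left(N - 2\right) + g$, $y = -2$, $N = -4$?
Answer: $4224 - 1024 \sqrt{2} \approx 2775.8$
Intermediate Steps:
$R{\left(U,g \right)} = -6 + g$ ($R{\left(U,g \right)} = \left(-4 - 2\right) + g = -6 + g$)
$\left(2 + 6\right)^{2} \left(R{\left(3,\sqrt{-2 + 4} \right)} + y\right)^{2} = \left(2 + 6\right)^{2} \left(\left(-6 + \sqrt{-2 + 4}\right) - 2\right)^{2} = 8^{2} \left(\left(-6 + \sqrt{2}\right) - 2\right)^{2} = 64 \left(-8 + \sqrt{2}\right)^{2}$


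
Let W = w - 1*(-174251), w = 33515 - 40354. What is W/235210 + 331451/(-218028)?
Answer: -20730043087/25641182940 ≈ -0.80847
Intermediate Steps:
w = -6839
W = 167412 (W = -6839 - 1*(-174251) = -6839 + 174251 = 167412)
W/235210 + 331451/(-218028) = 167412/235210 + 331451/(-218028) = 167412*(1/235210) + 331451*(-1/218028) = 83706/117605 - 331451/218028 = -20730043087/25641182940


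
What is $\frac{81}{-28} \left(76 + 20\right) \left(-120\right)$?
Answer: $\frac{233280}{7} \approx 33326.0$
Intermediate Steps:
$\frac{81}{-28} \left(76 + 20\right) \left(-120\right) = 81 \left(- \frac{1}{28}\right) 96 \left(-120\right) = \left(- \frac{81}{28}\right) 96 \left(-120\right) = \left(- \frac{1944}{7}\right) \left(-120\right) = \frac{233280}{7}$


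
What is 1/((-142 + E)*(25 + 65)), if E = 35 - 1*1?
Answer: -1/9720 ≈ -0.00010288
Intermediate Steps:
E = 34 (E = 35 - 1 = 34)
1/((-142 + E)*(25 + 65)) = 1/((-142 + 34)*(25 + 65)) = 1/(-108*90) = 1/(-9720) = -1/9720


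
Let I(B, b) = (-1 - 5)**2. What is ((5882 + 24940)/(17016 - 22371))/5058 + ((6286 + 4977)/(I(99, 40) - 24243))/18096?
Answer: -255678484351/219719245047120 ≈ -0.0011637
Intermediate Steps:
I(B, b) = 36 (I(B, b) = (-6)**2 = 36)
((5882 + 24940)/(17016 - 22371))/5058 + ((6286 + 4977)/(I(99, 40) - 24243))/18096 = ((5882 + 24940)/(17016 - 22371))/5058 + ((6286 + 4977)/(36 - 24243))/18096 = (30822/(-5355))*(1/5058) + (11263/(-24207))*(1/18096) = (30822*(-1/5355))*(1/5058) + (11263*(-1/24207))*(1/18096) = -10274/1785*1/5058 - 11263/24207*1/18096 = -5137/4514265 - 11263/438049872 = -255678484351/219719245047120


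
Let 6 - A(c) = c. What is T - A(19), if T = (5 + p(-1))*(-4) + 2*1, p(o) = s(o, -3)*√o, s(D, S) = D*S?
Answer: -5 - 12*I ≈ -5.0 - 12.0*I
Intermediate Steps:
A(c) = 6 - c
p(o) = -3*o^(3/2) (p(o) = (o*(-3))*√o = (-3*o)*√o = -3*o^(3/2))
T = -18 - 12*I (T = (5 - (-3)*I)*(-4) + 2*1 = (5 - (-3)*I)*(-4) + 2 = (5 + 3*I)*(-4) + 2 = (-20 - 12*I) + 2 = -18 - 12*I ≈ -18.0 - 12.0*I)
T - A(19) = (-18 - 12*I) - (6 - 1*19) = (-18 - 12*I) - (6 - 19) = (-18 - 12*I) - 1*(-13) = (-18 - 12*I) + 13 = -5 - 12*I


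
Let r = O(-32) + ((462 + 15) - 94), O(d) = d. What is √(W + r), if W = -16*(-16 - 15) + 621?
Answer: 2*√367 ≈ 38.315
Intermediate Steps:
r = 351 (r = -32 + ((462 + 15) - 94) = -32 + (477 - 94) = -32 + 383 = 351)
W = 1117 (W = -16*(-31) + 621 = 496 + 621 = 1117)
√(W + r) = √(1117 + 351) = √1468 = 2*√367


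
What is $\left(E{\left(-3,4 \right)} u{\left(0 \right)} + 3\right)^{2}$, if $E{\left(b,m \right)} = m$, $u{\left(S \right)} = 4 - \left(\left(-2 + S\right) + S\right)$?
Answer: $729$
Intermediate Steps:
$u{\left(S \right)} = 6 - 2 S$ ($u{\left(S \right)} = 4 - \left(-2 + 2 S\right) = 6 - 2 S$)
$\left(E{\left(-3,4 \right)} u{\left(0 \right)} + 3\right)^{2} = \left(4 \left(6 - 0\right) + 3\right)^{2} = \left(4 \left(6 + 0\right) + 3\right)^{2} = \left(4 \cdot 6 + 3\right)^{2} = \left(24 + 3\right)^{2} = 27^{2} = 729$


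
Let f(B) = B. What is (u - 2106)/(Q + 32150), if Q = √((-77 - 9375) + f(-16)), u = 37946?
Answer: 36008000/32300999 - 6720*I*√263/32300999 ≈ 1.1148 - 0.0033739*I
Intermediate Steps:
Q = 6*I*√263 (Q = √((-77 - 9375) - 16) = √(-9452 - 16) = √(-9468) = 6*I*√263 ≈ 97.304*I)
(u - 2106)/(Q + 32150) = (37946 - 2106)/(6*I*√263 + 32150) = 35840/(32150 + 6*I*√263)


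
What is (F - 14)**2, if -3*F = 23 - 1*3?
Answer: 3844/9 ≈ 427.11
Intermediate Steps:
F = -20/3 (F = -(23 - 1*3)/3 = -(23 - 3)/3 = -1/3*20 = -20/3 ≈ -6.6667)
(F - 14)**2 = (-20/3 - 14)**2 = (-62/3)**2 = 3844/9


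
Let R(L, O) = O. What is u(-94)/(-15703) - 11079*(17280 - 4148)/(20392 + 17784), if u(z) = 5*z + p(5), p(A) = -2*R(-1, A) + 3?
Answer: -571150569483/149869432 ≈ -3811.0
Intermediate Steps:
p(A) = 3 - 2*A (p(A) = -2*A + 3 = 3 - 2*A)
u(z) = -7 + 5*z (u(z) = 5*z + (3 - 2*5) = 5*z + (3 - 10) = 5*z - 7 = -7 + 5*z)
u(-94)/(-15703) - 11079*(17280 - 4148)/(20392 + 17784) = (-7 + 5*(-94))/(-15703) - 11079*(17280 - 4148)/(20392 + 17784) = (-7 - 470)*(-1/15703) - 11079/(38176/13132) = -477*(-1/15703) - 11079/(38176*(1/13132)) = 477/15703 - 11079/9544/3283 = 477/15703 - 11079*3283/9544 = 477/15703 - 36372357/9544 = -571150569483/149869432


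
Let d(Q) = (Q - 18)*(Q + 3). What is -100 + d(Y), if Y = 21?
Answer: -28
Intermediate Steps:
d(Q) = (-18 + Q)*(3 + Q)
-100 + d(Y) = -100 + (-54 + 21² - 15*21) = -100 + (-54 + 441 - 315) = -100 + 72 = -28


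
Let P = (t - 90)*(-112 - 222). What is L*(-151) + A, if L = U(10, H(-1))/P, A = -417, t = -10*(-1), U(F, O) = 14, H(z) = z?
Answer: -5572177/13360 ≈ -417.08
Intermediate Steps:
t = 10
P = 26720 (P = (10 - 90)*(-112 - 222) = -80*(-334) = 26720)
L = 7/13360 (L = 14/26720 = 14*(1/26720) = 7/13360 ≈ 0.00052395)
L*(-151) + A = (7/13360)*(-151) - 417 = -1057/13360 - 417 = -5572177/13360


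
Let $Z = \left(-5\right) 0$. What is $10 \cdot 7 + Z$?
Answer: $70$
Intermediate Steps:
$Z = 0$
$10 \cdot 7 + Z = 10 \cdot 7 + 0 = 70 + 0 = 70$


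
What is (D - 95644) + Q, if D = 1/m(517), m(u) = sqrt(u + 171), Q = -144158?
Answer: -239802 + sqrt(43)/172 ≈ -2.3980e+5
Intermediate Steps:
m(u) = sqrt(171 + u)
D = sqrt(43)/172 (D = 1/(sqrt(171 + 517)) = 1/(sqrt(688)) = 1/(4*sqrt(43)) = sqrt(43)/172 ≈ 0.038125)
(D - 95644) + Q = (sqrt(43)/172 - 95644) - 144158 = (-95644 + sqrt(43)/172) - 144158 = -239802 + sqrt(43)/172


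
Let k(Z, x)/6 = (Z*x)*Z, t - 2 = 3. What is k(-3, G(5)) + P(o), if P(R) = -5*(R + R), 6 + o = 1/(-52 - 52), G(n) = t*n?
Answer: 73325/52 ≈ 1410.1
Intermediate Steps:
t = 5 (t = 2 + 3 = 5)
G(n) = 5*n
o = -625/104 (o = -6 + 1/(-52 - 52) = -6 + 1/(-104) = -6 - 1/104 = -625/104 ≈ -6.0096)
P(R) = -10*R
k(Z, x) = 6*x*Z² (k(Z, x) = 6*((Z*x)*Z) = 6*(x*Z²) = 6*x*Z²)
k(-3, G(5)) + P(o) = 6*(5*5)*(-3)² - 10*(-625/104) = 6*25*9 + 3125/52 = 1350 + 3125/52 = 73325/52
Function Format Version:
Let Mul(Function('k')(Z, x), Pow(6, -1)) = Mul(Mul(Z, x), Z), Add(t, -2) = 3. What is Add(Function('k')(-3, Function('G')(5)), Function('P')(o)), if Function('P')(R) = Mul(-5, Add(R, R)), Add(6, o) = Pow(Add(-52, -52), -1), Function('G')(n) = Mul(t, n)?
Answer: Rational(73325, 52) ≈ 1410.1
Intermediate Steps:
t = 5 (t = Add(2, 3) = 5)
Function('G')(n) = Mul(5, n)
o = Rational(-625, 104) (o = Add(-6, Pow(Add(-52, -52), -1)) = Add(-6, Pow(-104, -1)) = Add(-6, Rational(-1, 104)) = Rational(-625, 104) ≈ -6.0096)
Function('P')(R) = Mul(-10, R) (Function('P')(R) = Mul(-5, Mul(2, R)) = Mul(-10, R))
Function('k')(Z, x) = Mul(6, x, Pow(Z, 2)) (Function('k')(Z, x) = Mul(6, Mul(Mul(Z, x), Z)) = Mul(6, Mul(x, Pow(Z, 2))) = Mul(6, x, Pow(Z, 2)))
Add(Function('k')(-3, Function('G')(5)), Function('P')(o)) = Add(Mul(6, Mul(5, 5), Pow(-3, 2)), Mul(-10, Rational(-625, 104))) = Add(Mul(6, 25, 9), Rational(3125, 52)) = Add(1350, Rational(3125, 52)) = Rational(73325, 52)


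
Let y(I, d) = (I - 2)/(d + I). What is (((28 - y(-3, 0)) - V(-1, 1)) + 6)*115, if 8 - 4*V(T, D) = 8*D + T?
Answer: 44275/12 ≈ 3689.6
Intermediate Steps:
V(T, D) = 2 - 2*D - T/4 (V(T, D) = 2 - (8*D + T)/4 = 2 - (T + 8*D)/4 = 2 + (-2*D - T/4) = 2 - 2*D - T/4)
y(I, d) = (-2 + I)/(I + d)
(((28 - y(-3, 0)) - V(-1, 1)) + 6)*115 = (((28 - (-2 - 3)/(-3 + 0)) - (2 - 2*1 - ¼*(-1))) + 6)*115 = (((28 - (-5)/(-3)) - (2 - 2 + ¼)) + 6)*115 = (((28 - (-1)*(-5)/3) - 1*¼) + 6)*115 = (((28 - 1*5/3) - ¼) + 6)*115 = (((28 - 5/3) - ¼) + 6)*115 = ((79/3 - ¼) + 6)*115 = (313/12 + 6)*115 = (385/12)*115 = 44275/12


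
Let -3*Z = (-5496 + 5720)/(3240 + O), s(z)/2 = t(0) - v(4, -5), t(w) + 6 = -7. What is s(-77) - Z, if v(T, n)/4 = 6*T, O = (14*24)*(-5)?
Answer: -127502/585 ≈ -217.95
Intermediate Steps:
O = -1680 (O = 336*(-5) = -1680)
v(T, n) = 24*T (v(T, n) = 4*(6*T) = 24*T)
t(w) = -13 (t(w) = -6 - 7 = -13)
s(z) = -218 (s(z) = 2*(-13 - 24*4) = 2*(-13 - 1*96) = 2*(-13 - 96) = 2*(-109) = -218)
Z = -28/585 (Z = -(-5496 + 5720)/(3*(3240 - 1680)) = -224/(3*1560) = -⅓*28/195 = -28/585 ≈ -0.047863)
s(-77) - Z = -218 - 1*(-28/585) = -218 + 28/585 = -127502/585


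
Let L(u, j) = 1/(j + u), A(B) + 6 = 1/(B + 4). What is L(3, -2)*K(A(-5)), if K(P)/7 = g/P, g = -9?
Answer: 9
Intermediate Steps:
A(B) = -6 + 1/(4 + B) (A(B) = -6 + 1/(B + 4) = -6 + 1/(4 + B))
K(P) = -63/P (K(P) = 7*(-9/P) = -63/P)
L(3, -2)*K(A(-5)) = (-63*(4 - 5)/(-23 - 6*(-5)))/(-2 + 3) = (-63*(-1/(-23 + 30)))/1 = 1*(-63/((-1*7))) = 1*(-63/(-7)) = 1*(-63*(-⅐)) = 1*9 = 9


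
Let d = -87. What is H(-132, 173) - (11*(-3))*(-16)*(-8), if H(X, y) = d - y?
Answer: 3964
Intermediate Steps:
H(X, y) = -87 - y
H(-132, 173) - (11*(-3))*(-16)*(-8) = (-87 - 1*173) - (11*(-3))*(-16)*(-8) = (-87 - 173) - (-33*(-16))*(-8) = -260 - 528*(-8) = -260 - 1*(-4224) = -260 + 4224 = 3964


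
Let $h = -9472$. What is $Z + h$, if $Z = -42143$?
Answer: $-51615$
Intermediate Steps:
$Z + h = -42143 - 9472 = -51615$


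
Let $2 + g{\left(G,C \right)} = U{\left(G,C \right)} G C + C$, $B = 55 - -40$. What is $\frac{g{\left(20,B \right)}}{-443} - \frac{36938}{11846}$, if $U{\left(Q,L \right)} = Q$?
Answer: $- \frac{233806606}{2623889} \approx -89.107$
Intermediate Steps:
$B = 95$ ($B = 55 + 40 = 95$)
$g{\left(G,C \right)} = -2 + C + C G^{2}$ ($g{\left(G,C \right)} = -2 + \left(G G C + C\right) = -2 + \left(G^{2} C + C\right) = -2 + \left(C G^{2} + C\right) = -2 + \left(C + C G^{2}\right) = -2 + C + C G^{2}$)
$\frac{g{\left(20,B \right)}}{-443} - \frac{36938}{11846} = \frac{-2 + 95 + 95 \cdot 20^{2}}{-443} - \frac{36938}{11846} = \left(-2 + 95 + 95 \cdot 400\right) \left(- \frac{1}{443}\right) - \frac{18469}{5923} = \left(-2 + 95 + 38000\right) \left(- \frac{1}{443}\right) - \frac{18469}{5923} = 38093 \left(- \frac{1}{443}\right) - \frac{18469}{5923} = - \frac{38093}{443} - \frac{18469}{5923} = - \frac{233806606}{2623889}$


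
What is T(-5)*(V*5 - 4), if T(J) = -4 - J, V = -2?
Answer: -14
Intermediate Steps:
T(-5)*(V*5 - 4) = (-4 - 1*(-5))*(-2*5 - 4) = (-4 + 5)*(-10 - 4) = 1*(-14) = -14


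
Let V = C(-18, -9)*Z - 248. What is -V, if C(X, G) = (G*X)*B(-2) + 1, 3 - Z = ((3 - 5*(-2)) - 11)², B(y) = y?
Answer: -75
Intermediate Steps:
Z = -1 (Z = 3 - ((3 - 5*(-2)) - 11)² = 3 - ((3 + 10) - 11)² = 3 - (13 - 11)² = 3 - 1*2² = 3 - 1*4 = 3 - 4 = -1)
C(X, G) = 1 - 2*G*X (C(X, G) = (G*X)*(-2) + 1 = -2*G*X + 1 = 1 - 2*G*X)
V = 75 (V = (1 - 2*(-9)*(-18))*(-1) - 248 = (1 - 324)*(-1) - 248 = -323*(-1) - 248 = 323 - 248 = 75)
-V = -1*75 = -75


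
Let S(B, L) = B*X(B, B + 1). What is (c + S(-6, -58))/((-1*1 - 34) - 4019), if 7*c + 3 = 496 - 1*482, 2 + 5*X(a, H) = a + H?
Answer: -601/141890 ≈ -0.0042357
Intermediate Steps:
X(a, H) = -⅖ + H/5 + a/5 (X(a, H) = -⅖ + (a + H)/5 = -⅖ + (H + a)/5 = -⅖ + (H/5 + a/5) = -⅖ + H/5 + a/5)
c = 11/7 (c = -3/7 + (496 - 1*482)/7 = -3/7 + (496 - 482)/7 = -3/7 + (⅐)*14 = -3/7 + 2 = 11/7 ≈ 1.5714)
S(B, L) = B*(-⅕ + 2*B/5) (S(B, L) = B*(-⅖ + (B + 1)/5 + B/5) = B*(-⅖ + (1 + B)/5 + B/5) = B*(-⅖ + (⅕ + B/5) + B/5) = B*(-⅕ + 2*B/5))
(c + S(-6, -58))/((-1*1 - 34) - 4019) = (11/7 + (⅕)*(-6)*(-1 + 2*(-6)))/((-1*1 - 34) - 4019) = (11/7 + (⅕)*(-6)*(-1 - 12))/((-1 - 34) - 4019) = (11/7 + (⅕)*(-6)*(-13))/(-35 - 4019) = (11/7 + 78/5)/(-4054) = (601/35)*(-1/4054) = -601/141890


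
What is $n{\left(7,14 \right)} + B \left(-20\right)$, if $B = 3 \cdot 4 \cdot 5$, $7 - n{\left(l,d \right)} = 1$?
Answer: $-1194$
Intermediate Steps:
$n{\left(l,d \right)} = 6$ ($n{\left(l,d \right)} = 7 - 1 = 6$)
$B = 60$ ($B = 12 \cdot 5 = 60$)
$n{\left(7,14 \right)} + B \left(-20\right) = 6 + 60 \left(-20\right) = 6 - 1200 = -1194$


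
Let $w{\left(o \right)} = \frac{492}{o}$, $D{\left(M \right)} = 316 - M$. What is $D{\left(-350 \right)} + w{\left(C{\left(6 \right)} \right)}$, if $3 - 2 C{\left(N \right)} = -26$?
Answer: $\frac{20298}{29} \approx 699.93$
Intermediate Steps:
$C{\left(N \right)} = \frac{29}{2}$ ($C{\left(N \right)} = \frac{3}{2} - -13 = \frac{3}{2} + 13 = \frac{29}{2}$)
$D{\left(-350 \right)} + w{\left(C{\left(6 \right)} \right)} = \left(316 - -350\right) + \frac{492}{\frac{29}{2}} = \left(316 + 350\right) + 492 \cdot \frac{2}{29} = 666 + \frac{984}{29} = \frac{20298}{29}$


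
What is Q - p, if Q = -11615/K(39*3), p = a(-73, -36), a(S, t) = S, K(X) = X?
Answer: -3074/117 ≈ -26.273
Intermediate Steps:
p = -73
Q = -11615/117 (Q = -11615/(39*3) = -11615/117 ≈ -99.274)
Q - p = -11615/117 - 1*(-73) = -11615/117 + 73 = -3074/117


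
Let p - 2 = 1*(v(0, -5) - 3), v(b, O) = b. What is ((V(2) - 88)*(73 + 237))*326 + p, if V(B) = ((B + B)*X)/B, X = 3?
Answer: -8286921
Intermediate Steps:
V(B) = 6 (V(B) = ((B + B)*3)/B = ((2*B)*3)/B = (6*B)/B = 6)
p = -1 (p = 2 + 1*(0 - 3) = 2 + 1*(-3) = 2 - 3 = -1)
((V(2) - 88)*(73 + 237))*326 + p = ((6 - 88)*(73 + 237))*326 - 1 = -82*310*326 - 1 = -25420*326 - 1 = -8286920 - 1 = -8286921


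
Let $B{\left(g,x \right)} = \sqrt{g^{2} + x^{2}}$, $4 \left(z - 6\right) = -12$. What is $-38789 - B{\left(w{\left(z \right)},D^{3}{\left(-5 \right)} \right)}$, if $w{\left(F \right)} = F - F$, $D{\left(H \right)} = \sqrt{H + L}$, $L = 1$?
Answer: $-38789 - 8 i \approx -38789.0 - 8.0 i$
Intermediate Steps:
$z = 3$ ($z = 6 + \frac{1}{4} \left(-12\right) = 6 - 3 = 3$)
$D{\left(H \right)} = \sqrt{1 + H}$ ($D{\left(H \right)} = \sqrt{H + 1} = \sqrt{1 + H}$)
$w{\left(F \right)} = 0$
$-38789 - B{\left(w{\left(z \right)},D^{3}{\left(-5 \right)} \right)} = -38789 - \sqrt{0^{2} + \left(\left(\sqrt{1 - 5}\right)^{3}\right)^{2}} = -38789 - \sqrt{0 + \left(\left(\sqrt{-4}\right)^{3}\right)^{2}} = -38789 - \sqrt{0 + \left(\left(2 i\right)^{3}\right)^{2}} = -38789 - \sqrt{0 + \left(- 8 i\right)^{2}} = -38789 - \sqrt{0 - 64} = -38789 - \sqrt{-64} = -38789 - 8 i$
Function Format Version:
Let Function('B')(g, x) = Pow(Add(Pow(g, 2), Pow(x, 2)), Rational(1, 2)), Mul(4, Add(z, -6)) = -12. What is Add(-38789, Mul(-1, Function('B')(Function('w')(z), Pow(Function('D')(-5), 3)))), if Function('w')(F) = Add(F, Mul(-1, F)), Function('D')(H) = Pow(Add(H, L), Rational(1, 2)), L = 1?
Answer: Add(-38789, Mul(-8, I)) ≈ Add(-38789., Mul(-8.0000, I))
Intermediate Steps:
z = 3 (z = Add(6, Mul(Rational(1, 4), -12)) = Add(6, -3) = 3)
Function('D')(H) = Pow(Add(1, H), Rational(1, 2)) (Function('D')(H) = Pow(Add(H, 1), Rational(1, 2)) = Pow(Add(1, H), Rational(1, 2)))
Function('w')(F) = 0
Add(-38789, Mul(-1, Function('B')(Function('w')(z), Pow(Function('D')(-5), 3)))) = Add(-38789, Mul(-1, Pow(Add(Pow(0, 2), Pow(Pow(Pow(Add(1, -5), Rational(1, 2)), 3), 2)), Rational(1, 2)))) = Add(-38789, Mul(-1, Pow(Add(0, Pow(Pow(Pow(-4, Rational(1, 2)), 3), 2)), Rational(1, 2)))) = Add(-38789, Mul(-1, Pow(Add(0, Pow(Pow(Mul(2, I), 3), 2)), Rational(1, 2)))) = Add(-38789, Mul(-1, Pow(Add(0, Pow(Mul(-8, I), 2)), Rational(1, 2)))) = Add(-38789, Mul(-1, Pow(Add(0, -64), Rational(1, 2)))) = Add(-38789, Mul(-1, Pow(-64, Rational(1, 2)))) = Add(-38789, Mul(-1, Mul(8, I))) = Add(-38789, Mul(-8, I))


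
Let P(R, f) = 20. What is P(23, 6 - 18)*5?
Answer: 100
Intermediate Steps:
P(23, 6 - 18)*5 = 20*5 = 100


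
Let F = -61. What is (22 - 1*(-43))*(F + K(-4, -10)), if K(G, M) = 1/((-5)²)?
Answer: -19812/5 ≈ -3962.4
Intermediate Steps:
K(G, M) = 1/25
(22 - 1*(-43))*(F + K(-4, -10)) = (22 - 1*(-43))*(-61 + 1/25) = (22 + 43)*(-1524/25) = 65*(-1524/25) = -19812/5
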